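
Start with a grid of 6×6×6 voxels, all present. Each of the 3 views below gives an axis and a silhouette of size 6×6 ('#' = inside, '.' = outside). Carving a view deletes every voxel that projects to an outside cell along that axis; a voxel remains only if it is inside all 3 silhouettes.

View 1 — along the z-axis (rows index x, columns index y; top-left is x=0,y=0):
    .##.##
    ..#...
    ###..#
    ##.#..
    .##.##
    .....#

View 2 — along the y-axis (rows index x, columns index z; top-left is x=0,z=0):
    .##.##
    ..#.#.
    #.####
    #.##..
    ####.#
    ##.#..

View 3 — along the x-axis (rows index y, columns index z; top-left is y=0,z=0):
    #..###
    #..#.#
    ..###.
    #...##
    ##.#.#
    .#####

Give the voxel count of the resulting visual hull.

voxel count = 45

start: 6×6×6 = 216 voxels
carve view 1 (along z, XY-mask fill 17/36): 102 voxels remain
carve view 2 (along y, XZ-mask fill 22/36): 70 voxels remain
carve view 3 (along x, YZ-mask fill 22/36): 45 voxels remain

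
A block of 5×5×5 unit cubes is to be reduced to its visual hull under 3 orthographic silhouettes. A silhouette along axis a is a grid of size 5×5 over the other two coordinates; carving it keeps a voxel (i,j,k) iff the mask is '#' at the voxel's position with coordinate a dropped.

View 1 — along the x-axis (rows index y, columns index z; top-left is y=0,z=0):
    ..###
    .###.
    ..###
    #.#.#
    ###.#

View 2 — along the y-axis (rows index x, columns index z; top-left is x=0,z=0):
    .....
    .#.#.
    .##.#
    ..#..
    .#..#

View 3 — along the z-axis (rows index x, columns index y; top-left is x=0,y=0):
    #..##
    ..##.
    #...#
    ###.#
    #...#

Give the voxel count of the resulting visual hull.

13 voxels

start: 5×5×5 = 125 voxels
[1] x-view keeps 16 columns → grid now 80
[2] y-view keeps 8 columns → grid now 27
[3] z-view keeps 13 columns → grid now 13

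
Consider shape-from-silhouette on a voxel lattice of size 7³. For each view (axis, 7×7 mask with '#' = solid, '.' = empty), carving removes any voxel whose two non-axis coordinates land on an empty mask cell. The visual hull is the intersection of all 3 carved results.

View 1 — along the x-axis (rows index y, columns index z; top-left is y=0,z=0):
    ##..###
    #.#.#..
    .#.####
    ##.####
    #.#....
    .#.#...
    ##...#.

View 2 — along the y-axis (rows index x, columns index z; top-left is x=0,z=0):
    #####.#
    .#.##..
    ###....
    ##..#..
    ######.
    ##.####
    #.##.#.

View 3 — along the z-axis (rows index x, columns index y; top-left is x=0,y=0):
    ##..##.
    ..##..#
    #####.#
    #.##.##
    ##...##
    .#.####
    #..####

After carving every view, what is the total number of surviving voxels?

before carving: 343 voxels (7×7×7)
step 1: project along x, AND mask (26/49) → |grid| = 182
step 2: project along y, AND mask (31/49) → |grid| = 121
step 3: project along z, AND mask (32/49) → |grid| = 76

76 voxels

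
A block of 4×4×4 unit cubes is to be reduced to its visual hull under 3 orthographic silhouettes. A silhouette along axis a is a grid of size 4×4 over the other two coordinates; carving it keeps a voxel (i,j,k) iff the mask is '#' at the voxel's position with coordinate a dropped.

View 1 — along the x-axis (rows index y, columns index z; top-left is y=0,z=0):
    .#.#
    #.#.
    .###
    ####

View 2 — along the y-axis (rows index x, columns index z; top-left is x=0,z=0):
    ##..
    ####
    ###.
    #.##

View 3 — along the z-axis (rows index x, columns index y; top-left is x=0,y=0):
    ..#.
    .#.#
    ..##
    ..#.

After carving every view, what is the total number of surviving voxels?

initial block: 4^3 = 64
after view 1 [x-axis, 11 of 16 cells solid] → remaining = 44
after view 2 [y-axis, 12 of 16 cells solid] → remaining = 32
after view 3 [z-axis, 6 of 16 cells solid] → remaining = 14

|visual hull| = 14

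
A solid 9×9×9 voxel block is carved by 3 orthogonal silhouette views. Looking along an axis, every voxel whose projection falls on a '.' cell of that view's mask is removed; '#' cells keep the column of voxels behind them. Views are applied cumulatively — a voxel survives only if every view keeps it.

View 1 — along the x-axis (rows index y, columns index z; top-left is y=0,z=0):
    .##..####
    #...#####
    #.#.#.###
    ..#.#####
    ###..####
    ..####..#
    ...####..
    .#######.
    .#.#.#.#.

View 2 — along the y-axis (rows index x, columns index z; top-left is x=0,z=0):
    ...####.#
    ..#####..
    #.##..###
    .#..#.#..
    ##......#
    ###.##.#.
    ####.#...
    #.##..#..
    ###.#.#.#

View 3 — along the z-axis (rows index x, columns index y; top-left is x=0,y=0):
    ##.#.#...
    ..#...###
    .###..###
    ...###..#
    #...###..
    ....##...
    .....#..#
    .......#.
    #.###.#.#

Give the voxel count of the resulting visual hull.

full grid |V| = 729
step 1: project along x, AND mask (51/81) → |grid| = 459
step 2: project along y, AND mask (43/81) → |grid| = 236
step 3: project along z, AND mask (33/81) → |grid| = 100

|visual hull| = 100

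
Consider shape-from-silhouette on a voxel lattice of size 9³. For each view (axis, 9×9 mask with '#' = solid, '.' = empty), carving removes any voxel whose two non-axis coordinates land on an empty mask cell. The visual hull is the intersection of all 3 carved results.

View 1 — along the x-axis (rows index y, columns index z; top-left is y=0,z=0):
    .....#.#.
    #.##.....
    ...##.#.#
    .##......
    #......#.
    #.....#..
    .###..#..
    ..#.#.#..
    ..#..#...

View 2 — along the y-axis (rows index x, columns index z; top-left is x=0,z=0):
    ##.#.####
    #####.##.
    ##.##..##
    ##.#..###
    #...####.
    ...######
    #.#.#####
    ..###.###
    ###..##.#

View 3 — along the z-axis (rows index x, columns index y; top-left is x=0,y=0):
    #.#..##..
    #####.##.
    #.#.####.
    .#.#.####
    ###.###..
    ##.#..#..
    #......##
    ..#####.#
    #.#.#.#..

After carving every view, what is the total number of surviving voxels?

87 voxels

start: 9×9×9 = 729 voxels
  1. axis=0 (YZ plane), |mask|=24  ⇒  voxels=216
  2. axis=1 (XZ plane), |mask|=56  ⇒  voxels=146
  3. axis=2 (XY plane), |mask|=46  ⇒  voxels=87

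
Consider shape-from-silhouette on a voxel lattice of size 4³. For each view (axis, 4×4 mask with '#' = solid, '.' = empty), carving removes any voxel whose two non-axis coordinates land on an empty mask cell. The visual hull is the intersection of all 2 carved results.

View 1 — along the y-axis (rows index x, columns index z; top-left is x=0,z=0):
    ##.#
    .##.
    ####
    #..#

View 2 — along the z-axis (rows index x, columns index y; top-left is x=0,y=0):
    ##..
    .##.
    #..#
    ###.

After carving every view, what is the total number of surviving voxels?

|visual hull| = 24

full grid |V| = 64
step 1: project along y, AND mask (11/16) → |grid| = 44
step 2: project along z, AND mask (9/16) → |grid| = 24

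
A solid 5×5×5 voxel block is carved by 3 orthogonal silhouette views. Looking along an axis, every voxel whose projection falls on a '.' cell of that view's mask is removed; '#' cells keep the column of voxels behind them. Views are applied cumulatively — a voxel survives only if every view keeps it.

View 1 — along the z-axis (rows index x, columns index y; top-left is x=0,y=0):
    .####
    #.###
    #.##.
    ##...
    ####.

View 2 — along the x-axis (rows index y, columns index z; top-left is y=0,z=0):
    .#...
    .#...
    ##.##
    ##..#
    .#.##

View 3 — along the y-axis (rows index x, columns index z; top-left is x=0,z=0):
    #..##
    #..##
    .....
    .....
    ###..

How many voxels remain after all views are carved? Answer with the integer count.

remaining voxels: 20

initial block: 5^3 = 125
after view 1 [z-axis, 17 of 25 cells solid] → remaining = 85
after view 2 [x-axis, 12 of 25 cells solid] → remaining = 41
after view 3 [y-axis, 9 of 25 cells solid] → remaining = 20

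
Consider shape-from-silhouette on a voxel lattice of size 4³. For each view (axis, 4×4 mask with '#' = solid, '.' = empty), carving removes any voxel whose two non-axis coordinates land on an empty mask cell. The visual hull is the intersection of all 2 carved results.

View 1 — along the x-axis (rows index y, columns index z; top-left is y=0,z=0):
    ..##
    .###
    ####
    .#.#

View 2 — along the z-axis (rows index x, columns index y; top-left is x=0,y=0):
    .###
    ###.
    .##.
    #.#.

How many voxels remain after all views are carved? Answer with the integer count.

initial block: 4^3 = 64
carve view 1 (along x, YZ-mask fill 11/16): 44 voxels remain
carve view 2 (along z, XY-mask fill 10/16): 31 voxels remain

|visual hull| = 31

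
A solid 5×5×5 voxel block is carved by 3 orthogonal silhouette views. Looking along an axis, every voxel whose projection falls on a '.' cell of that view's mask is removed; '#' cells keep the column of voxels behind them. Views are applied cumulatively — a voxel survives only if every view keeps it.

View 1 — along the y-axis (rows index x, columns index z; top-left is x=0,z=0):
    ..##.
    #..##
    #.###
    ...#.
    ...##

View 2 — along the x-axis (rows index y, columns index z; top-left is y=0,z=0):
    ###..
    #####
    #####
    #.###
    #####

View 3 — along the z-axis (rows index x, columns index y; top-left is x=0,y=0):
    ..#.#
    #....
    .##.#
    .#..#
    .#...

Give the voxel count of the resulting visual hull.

full grid |V| = 125
[1] y-view keeps 12 columns → grid now 60
[2] x-view keeps 22 columns → grid now 52
[3] z-view keeps 9 columns → grid now 21

21 voxels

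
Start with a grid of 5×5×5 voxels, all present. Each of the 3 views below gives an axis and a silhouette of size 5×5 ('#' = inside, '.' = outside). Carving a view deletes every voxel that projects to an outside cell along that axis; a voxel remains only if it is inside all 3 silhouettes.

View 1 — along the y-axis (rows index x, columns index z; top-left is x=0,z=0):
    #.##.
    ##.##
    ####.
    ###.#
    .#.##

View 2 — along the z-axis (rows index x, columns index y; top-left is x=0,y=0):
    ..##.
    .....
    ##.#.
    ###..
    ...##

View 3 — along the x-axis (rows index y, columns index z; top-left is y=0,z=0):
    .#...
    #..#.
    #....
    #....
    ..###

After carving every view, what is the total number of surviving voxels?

start: 5×5×5 = 125 voxels
[1] y-view keeps 18 columns → grid now 90
[2] z-view keeps 10 columns → grid now 36
[3] x-view keeps 8 columns → grid now 11

|visual hull| = 11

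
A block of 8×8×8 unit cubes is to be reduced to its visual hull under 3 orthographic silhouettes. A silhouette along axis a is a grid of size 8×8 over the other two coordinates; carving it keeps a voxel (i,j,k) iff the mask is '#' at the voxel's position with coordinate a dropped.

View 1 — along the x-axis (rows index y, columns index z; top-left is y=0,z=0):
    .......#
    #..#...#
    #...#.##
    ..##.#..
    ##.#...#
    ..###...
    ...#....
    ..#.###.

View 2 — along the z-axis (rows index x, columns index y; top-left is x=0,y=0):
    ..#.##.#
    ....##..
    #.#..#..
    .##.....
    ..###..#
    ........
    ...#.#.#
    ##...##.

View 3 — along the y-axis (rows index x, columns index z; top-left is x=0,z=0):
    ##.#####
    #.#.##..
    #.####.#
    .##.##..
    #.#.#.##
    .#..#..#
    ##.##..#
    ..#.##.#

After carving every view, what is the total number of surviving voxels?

start: 8×8×8 = 512 voxels
  1. axis=0 (YZ plane), |mask|=23  ⇒  voxels=184
  2. axis=2 (XY plane), |mask|=22  ⇒  voxels=70
  3. axis=1 (XZ plane), |mask|=38  ⇒  voxels=42

|visual hull| = 42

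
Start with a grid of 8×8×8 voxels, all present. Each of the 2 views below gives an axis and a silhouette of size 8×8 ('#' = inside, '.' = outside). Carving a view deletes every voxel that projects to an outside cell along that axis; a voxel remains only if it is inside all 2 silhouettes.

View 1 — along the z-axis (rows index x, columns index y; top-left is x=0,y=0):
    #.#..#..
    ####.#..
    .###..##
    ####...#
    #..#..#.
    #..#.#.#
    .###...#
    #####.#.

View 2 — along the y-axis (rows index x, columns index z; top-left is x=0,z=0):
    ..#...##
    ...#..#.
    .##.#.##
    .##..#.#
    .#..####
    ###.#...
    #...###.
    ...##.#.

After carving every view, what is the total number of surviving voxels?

|visual hull| = 129

start: 8×8×8 = 512 voxels
  1. axis=2 (XY plane), |mask|=35  ⇒  voxels=280
  2. axis=1 (XZ plane), |mask|=30  ⇒  voxels=129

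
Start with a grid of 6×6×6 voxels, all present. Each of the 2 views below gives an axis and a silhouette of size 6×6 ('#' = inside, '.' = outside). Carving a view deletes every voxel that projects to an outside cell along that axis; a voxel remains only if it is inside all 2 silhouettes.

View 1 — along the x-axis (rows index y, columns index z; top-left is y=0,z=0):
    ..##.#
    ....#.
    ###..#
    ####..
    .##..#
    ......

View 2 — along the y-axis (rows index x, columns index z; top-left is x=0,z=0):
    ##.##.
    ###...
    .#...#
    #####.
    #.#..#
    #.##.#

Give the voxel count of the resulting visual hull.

remaining voxels: 55

before carving: 216 voxels (6×6×6)
[1] x-view keeps 15 columns → grid now 90
[2] y-view keeps 21 columns → grid now 55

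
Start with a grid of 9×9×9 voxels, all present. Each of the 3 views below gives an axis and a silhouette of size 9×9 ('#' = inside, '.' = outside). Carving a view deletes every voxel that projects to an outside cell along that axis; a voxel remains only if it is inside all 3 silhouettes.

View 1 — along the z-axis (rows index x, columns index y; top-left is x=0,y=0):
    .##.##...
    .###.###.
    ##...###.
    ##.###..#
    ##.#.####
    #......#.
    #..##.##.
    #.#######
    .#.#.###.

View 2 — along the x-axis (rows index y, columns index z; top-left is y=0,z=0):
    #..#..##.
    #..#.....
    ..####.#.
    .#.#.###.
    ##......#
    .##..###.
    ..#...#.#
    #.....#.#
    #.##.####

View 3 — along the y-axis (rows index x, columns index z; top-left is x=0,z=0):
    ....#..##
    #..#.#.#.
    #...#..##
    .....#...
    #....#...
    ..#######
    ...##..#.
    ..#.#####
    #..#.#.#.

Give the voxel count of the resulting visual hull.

start: 9×9×9 = 729 voxels
V1 z: intersect with XY mask (48 set) -- 432 left
V2 x: intersect with YZ mask (37 set) -- 188 left
V3 y: intersect with XZ mask (34 set) -- 73 left

73 voxels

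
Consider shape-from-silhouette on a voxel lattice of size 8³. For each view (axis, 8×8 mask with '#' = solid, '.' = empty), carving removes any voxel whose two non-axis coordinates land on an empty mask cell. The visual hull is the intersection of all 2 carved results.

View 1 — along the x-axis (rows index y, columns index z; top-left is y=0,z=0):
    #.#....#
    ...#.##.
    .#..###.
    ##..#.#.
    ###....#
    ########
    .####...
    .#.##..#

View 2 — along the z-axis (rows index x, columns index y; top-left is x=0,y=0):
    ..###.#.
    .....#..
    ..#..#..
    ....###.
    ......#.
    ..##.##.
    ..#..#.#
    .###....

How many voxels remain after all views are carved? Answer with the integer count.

before carving: 512 voxels (8×8×8)
[1] x-view keeps 34 columns → grid now 272
[2] z-view keeps 21 columns → grid now 103

|visual hull| = 103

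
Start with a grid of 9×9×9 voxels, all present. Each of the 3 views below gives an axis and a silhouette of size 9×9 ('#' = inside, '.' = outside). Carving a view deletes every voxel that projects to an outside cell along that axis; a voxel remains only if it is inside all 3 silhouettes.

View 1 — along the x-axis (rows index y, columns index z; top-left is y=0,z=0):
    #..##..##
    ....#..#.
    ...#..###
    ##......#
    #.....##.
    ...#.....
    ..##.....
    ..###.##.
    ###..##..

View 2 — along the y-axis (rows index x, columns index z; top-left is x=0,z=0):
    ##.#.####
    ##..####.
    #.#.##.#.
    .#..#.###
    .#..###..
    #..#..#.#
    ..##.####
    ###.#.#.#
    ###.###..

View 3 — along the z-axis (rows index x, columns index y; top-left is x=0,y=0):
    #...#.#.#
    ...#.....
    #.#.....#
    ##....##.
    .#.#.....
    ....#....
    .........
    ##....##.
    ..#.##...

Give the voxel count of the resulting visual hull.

full grid |V| = 729
step 1: project along x, AND mask (30/81) → |grid| = 270
step 2: project along y, AND mask (49/81) → |grid| = 159
step 3: project along z, AND mask (22/81) → |grid| = 44

|visual hull| = 44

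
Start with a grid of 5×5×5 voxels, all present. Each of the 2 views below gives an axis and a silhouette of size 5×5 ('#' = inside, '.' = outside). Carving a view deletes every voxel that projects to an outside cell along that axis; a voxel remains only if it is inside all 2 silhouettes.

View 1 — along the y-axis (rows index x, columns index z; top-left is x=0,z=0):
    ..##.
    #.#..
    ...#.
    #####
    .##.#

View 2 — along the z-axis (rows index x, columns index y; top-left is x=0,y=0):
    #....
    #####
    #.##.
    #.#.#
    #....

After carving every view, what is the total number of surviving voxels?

start: 5×5×5 = 125 voxels
[1] y-view keeps 13 columns → grid now 65
[2] z-view keeps 13 columns → grid now 33

|visual hull| = 33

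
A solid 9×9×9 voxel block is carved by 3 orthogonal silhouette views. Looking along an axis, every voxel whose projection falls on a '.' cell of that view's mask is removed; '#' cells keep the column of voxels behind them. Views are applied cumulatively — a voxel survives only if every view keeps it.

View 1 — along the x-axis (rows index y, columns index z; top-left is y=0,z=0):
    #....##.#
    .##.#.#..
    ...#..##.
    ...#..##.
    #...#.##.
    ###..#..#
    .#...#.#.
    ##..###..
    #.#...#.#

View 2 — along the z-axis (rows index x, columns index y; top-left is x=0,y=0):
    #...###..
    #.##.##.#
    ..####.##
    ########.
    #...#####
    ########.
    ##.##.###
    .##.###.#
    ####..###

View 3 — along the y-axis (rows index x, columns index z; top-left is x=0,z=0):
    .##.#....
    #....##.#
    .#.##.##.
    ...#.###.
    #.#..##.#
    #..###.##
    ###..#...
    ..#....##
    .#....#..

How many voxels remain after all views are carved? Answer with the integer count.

start: 9×9×9 = 729 voxels
  1. axis=0 (YZ plane), |mask|=35  ⇒  voxels=315
  2. axis=2 (XY plane), |mask|=58  ⇒  voxels=225
  3. axis=1 (XZ plane), |mask|=36  ⇒  voxels=113

remaining voxels: 113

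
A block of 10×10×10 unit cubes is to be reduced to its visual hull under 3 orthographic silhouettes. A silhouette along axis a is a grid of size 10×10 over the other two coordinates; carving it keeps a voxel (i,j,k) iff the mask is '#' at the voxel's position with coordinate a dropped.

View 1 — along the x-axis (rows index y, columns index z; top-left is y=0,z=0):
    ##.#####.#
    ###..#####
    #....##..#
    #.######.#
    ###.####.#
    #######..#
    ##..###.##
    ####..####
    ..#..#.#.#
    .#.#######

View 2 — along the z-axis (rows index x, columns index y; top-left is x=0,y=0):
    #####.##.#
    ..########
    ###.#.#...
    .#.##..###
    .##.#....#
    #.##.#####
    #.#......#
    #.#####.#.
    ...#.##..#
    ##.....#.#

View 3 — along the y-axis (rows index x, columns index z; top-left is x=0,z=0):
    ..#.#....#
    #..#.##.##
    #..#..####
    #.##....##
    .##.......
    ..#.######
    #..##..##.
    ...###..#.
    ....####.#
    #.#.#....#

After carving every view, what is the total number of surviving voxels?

192 voxels

start: 10×10×10 = 1000 voxels
after view 1 [x-axis, 71 of 100 cells solid] → remaining = 710
after view 2 [z-axis, 57 of 100 cells solid] → remaining = 406
after view 3 [y-axis, 47 of 100 cells solid] → remaining = 192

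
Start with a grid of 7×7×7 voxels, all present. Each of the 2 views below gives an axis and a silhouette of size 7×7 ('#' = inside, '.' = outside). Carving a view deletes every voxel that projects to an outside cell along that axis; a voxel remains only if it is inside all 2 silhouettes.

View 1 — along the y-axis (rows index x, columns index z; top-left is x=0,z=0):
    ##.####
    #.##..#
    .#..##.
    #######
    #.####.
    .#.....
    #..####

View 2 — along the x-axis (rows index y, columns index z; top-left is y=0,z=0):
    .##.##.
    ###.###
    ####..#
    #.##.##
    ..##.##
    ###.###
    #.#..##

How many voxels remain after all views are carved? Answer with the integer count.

before carving: 343 voxels (7×7×7)
[1] y-view keeps 31 columns → grid now 217
[2] x-view keeps 34 columns → grid now 146

|visual hull| = 146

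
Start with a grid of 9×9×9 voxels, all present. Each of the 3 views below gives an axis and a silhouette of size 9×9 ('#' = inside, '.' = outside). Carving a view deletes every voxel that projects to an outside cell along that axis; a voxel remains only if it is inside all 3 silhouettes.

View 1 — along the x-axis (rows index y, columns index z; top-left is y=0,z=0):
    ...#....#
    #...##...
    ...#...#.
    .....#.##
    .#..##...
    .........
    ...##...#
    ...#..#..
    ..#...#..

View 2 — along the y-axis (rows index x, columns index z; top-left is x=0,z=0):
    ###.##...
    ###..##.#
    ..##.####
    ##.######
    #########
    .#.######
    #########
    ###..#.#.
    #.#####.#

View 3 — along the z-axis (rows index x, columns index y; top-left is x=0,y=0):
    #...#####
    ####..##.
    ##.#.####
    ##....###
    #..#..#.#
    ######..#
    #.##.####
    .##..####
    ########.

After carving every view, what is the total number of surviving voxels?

remaining voxels: 91

before carving: 729 voxels (9×9×9)
[1] x-view keeps 20 columns → grid now 180
[2] y-view keeps 62 columns → grid now 137
[3] z-view keeps 56 columns → grid now 91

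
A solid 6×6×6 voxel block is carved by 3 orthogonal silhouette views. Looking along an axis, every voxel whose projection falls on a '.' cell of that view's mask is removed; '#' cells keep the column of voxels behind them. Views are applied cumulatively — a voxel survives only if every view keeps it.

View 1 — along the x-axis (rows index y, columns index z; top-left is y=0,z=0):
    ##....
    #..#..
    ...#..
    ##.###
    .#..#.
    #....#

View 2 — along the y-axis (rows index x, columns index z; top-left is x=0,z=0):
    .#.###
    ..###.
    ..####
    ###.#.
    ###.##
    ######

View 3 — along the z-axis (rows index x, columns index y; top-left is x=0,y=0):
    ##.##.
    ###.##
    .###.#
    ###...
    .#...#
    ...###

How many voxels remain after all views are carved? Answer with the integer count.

32 voxels

before carving: 216 voxels (6×6×6)
after view 1 [x-axis, 14 of 36 cells solid] → remaining = 84
after view 2 [y-axis, 26 of 36 cells solid] → remaining = 56
after view 3 [z-axis, 21 of 36 cells solid] → remaining = 32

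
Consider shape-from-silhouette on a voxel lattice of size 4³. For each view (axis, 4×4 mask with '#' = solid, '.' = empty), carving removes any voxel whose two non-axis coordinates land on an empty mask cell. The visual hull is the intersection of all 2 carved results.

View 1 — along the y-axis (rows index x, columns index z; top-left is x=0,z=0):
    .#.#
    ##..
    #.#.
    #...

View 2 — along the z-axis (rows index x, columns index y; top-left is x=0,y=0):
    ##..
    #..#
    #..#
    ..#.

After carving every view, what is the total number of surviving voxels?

remaining voxels: 13

initial block: 4^3 = 64
  1. axis=1 (XZ plane), |mask|=7  ⇒  voxels=28
  2. axis=2 (XY plane), |mask|=7  ⇒  voxels=13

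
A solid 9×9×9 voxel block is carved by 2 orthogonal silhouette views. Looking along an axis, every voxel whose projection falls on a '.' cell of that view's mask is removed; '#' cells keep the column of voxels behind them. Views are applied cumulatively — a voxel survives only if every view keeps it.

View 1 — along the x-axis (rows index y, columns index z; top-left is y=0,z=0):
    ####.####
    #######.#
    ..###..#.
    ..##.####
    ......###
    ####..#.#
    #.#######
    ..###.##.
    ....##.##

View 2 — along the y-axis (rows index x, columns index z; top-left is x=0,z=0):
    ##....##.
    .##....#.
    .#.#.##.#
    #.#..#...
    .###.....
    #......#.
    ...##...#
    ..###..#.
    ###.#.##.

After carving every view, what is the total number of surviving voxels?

start: 9×9×9 = 729 voxels
[1] x-view keeps 52 columns → grid now 468
[2] y-view keeps 33 columns → grid now 189

voxel count = 189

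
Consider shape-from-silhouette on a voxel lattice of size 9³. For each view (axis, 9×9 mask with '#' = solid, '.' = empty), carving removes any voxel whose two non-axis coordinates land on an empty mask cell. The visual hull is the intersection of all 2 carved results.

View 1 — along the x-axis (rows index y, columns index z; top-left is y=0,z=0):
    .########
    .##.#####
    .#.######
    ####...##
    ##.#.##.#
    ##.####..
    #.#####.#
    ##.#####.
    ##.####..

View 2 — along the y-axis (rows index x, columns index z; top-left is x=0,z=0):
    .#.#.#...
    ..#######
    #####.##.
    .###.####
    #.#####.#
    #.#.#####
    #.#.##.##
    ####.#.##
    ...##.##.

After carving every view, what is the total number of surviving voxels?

|visual hull| = 363

initial block: 9^3 = 729
after view 1 [x-axis, 60 of 81 cells solid] → remaining = 540
after view 2 [y-axis, 55 of 81 cells solid] → remaining = 363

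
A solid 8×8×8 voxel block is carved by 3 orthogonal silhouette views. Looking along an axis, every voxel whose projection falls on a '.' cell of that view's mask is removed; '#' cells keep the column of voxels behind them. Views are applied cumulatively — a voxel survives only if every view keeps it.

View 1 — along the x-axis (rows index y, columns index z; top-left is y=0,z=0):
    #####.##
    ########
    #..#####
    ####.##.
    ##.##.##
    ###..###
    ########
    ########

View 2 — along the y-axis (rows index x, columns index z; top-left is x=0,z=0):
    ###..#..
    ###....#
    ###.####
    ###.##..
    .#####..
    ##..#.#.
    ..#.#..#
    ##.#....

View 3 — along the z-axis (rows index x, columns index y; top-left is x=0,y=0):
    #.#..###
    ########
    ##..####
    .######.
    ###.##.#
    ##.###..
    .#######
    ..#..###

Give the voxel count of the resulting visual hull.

full grid |V| = 512
carve view 1 (along x, YZ-mask fill 55/64): 440 voxels remain
carve view 2 (along y, XZ-mask fill 35/64): 238 voxels remain
carve view 3 (along z, XY-mask fill 47/64): 174 voxels remain

remaining voxels: 174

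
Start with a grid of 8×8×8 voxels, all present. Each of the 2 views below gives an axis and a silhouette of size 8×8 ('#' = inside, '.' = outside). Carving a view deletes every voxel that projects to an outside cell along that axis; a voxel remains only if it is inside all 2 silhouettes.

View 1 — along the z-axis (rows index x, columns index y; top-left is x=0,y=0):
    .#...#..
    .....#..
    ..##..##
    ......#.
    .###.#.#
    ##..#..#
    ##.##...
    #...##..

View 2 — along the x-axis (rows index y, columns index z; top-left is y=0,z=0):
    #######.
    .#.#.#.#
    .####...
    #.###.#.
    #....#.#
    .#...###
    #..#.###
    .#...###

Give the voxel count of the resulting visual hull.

|visual hull| = 107

before carving: 512 voxels (8×8×8)
after view 1 [z-axis, 24 of 64 cells solid] → remaining = 192
after view 2 [x-axis, 36 of 64 cells solid] → remaining = 107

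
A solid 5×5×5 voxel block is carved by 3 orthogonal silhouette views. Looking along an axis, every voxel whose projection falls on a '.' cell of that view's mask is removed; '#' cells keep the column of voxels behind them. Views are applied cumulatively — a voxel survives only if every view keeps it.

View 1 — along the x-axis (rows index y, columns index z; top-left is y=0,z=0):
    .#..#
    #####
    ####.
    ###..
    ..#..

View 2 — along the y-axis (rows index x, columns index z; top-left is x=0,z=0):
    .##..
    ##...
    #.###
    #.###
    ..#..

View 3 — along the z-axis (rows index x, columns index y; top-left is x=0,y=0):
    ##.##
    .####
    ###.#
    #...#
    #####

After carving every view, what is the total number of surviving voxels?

initial block: 5^3 = 125
V1 x: intersect with YZ mask (15 set) -- 75 left
V2 y: intersect with XZ mask (13 set) -- 41 left
V3 z: intersect with XY mask (19 set) -- 27 left

remaining voxels: 27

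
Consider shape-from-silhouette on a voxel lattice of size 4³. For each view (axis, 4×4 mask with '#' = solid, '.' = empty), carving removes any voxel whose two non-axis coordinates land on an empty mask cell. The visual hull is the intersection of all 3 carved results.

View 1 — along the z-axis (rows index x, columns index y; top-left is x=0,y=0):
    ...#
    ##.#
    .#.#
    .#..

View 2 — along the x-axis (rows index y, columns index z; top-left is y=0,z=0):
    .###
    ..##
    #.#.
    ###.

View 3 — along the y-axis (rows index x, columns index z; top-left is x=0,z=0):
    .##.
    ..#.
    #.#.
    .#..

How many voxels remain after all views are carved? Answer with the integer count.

initial block: 4^3 = 64
V1 z: intersect with XY mask (7 set) -- 28 left
V2 x: intersect with YZ mask (10 set) -- 18 left
V3 y: intersect with XZ mask (6 set) -- 8 left

remaining voxels: 8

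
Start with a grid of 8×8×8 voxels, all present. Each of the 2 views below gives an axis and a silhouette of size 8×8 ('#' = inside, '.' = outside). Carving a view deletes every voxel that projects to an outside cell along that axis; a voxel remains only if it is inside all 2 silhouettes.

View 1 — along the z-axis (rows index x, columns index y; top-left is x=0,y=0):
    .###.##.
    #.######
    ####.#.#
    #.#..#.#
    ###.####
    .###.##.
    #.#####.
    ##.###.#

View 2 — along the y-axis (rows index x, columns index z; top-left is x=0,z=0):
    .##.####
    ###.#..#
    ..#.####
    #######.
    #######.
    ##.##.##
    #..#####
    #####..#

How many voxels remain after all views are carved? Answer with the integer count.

initial block: 8^3 = 512
[1] z-view keeps 46 columns → grid now 368
[2] y-view keeps 48 columns → grid now 274

voxel count = 274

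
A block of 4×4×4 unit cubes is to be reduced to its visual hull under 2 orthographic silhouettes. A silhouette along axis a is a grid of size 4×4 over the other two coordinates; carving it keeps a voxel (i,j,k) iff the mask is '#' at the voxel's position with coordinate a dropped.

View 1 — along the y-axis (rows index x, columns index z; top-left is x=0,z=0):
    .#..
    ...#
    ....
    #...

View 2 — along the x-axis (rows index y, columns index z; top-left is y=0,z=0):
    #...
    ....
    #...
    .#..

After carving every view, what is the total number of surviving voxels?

voxel count = 3

full grid |V| = 64
step 1: project along y, AND mask (3/16) → |grid| = 12
step 2: project along x, AND mask (3/16) → |grid| = 3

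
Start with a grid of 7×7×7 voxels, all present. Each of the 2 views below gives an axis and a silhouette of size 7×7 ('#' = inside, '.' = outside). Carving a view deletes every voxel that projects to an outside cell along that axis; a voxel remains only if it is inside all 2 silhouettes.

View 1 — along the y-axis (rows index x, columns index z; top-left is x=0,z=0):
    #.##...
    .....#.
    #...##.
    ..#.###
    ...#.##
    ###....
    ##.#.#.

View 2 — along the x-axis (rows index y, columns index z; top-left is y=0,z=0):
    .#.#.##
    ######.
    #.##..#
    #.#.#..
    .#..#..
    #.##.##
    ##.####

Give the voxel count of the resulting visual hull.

91 voxels

before carving: 343 voxels (7×7×7)
V1 y: intersect with XZ mask (21 set) -- 147 left
V2 x: intersect with YZ mask (30 set) -- 91 left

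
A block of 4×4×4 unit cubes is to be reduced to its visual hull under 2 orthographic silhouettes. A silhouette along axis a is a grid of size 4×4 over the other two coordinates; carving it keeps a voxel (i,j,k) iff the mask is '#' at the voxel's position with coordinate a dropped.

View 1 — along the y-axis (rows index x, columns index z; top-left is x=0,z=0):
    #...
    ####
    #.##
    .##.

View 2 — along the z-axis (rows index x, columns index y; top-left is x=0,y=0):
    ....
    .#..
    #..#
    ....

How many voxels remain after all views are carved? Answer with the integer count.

initial block: 4^3 = 64
carve view 1 (along y, XZ-mask fill 10/16): 40 voxels remain
carve view 2 (along z, XY-mask fill 3/16): 10 voxels remain

voxel count = 10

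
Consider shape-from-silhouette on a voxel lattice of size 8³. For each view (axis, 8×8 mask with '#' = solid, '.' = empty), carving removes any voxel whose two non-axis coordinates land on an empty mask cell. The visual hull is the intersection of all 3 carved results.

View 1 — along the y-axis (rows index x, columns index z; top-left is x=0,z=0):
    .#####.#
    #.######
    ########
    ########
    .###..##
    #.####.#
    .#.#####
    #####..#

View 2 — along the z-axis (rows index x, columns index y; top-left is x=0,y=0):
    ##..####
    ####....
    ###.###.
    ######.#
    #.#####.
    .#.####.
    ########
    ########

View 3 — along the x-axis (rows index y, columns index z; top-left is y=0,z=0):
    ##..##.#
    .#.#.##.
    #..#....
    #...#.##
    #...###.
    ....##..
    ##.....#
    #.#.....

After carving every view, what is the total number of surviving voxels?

before carving: 512 voxels (8×8×8)
carve view 1 (along y, XZ-mask fill 52/64): 416 voxels remain
carve view 2 (along z, XY-mask fill 50/64): 324 voxels remain
carve view 3 (along x, YZ-mask fill 26/64): 128 voxels remain

voxel count = 128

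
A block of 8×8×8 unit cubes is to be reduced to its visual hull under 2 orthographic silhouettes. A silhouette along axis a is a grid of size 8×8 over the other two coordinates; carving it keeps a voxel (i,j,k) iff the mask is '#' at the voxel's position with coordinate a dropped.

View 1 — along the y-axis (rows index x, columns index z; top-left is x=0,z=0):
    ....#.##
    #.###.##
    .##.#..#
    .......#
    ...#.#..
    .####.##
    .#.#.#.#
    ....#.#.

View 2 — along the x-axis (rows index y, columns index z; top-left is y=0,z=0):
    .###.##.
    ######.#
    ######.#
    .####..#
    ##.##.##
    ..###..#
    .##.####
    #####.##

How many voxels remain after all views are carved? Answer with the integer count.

|visual hull| = 175

start: 8×8×8 = 512 voxels
[1] y-view keeps 28 columns → grid now 224
[2] x-view keeps 47 columns → grid now 175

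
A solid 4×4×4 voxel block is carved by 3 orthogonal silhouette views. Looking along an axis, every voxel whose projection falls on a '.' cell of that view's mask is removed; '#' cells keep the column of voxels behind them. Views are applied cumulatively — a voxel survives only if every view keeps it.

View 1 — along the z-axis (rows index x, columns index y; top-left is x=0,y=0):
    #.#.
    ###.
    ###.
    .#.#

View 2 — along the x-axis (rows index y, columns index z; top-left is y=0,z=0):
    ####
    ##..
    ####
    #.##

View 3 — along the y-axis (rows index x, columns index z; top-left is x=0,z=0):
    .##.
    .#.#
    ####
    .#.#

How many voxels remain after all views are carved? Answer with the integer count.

voxel count = 21

full grid |V| = 64
[1] z-view keeps 10 columns → grid now 40
[2] x-view keeps 13 columns → grid now 33
[3] y-view keeps 10 columns → grid now 21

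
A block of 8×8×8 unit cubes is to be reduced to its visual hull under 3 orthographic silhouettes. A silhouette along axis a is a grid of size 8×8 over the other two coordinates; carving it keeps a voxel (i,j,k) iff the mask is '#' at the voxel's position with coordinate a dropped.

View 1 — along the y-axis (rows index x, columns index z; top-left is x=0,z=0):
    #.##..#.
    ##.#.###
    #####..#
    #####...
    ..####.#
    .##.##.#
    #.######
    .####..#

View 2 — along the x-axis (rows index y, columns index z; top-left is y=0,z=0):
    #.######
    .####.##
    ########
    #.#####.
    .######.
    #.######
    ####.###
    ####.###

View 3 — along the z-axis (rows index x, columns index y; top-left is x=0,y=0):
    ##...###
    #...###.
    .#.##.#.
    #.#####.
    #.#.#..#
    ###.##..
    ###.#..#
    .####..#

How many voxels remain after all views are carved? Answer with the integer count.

|visual hull| = 172

before carving: 512 voxels (8×8×8)
[1] y-view keeps 43 columns → grid now 344
[2] x-view keeps 54 columns → grid now 291
[3] z-view keeps 38 columns → grid now 172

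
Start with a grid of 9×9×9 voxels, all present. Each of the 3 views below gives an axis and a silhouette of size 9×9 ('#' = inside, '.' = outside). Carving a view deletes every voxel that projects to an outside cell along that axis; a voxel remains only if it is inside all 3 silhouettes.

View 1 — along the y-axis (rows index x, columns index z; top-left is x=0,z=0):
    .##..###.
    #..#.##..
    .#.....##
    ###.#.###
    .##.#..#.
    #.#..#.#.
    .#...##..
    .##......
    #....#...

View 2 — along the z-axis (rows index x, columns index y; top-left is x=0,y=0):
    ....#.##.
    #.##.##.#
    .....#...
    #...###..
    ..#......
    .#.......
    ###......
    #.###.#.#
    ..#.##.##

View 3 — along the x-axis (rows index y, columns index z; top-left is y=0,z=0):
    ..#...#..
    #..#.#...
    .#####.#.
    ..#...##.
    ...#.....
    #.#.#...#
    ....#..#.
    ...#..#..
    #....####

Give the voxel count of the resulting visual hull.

remaining voxels: 37

full grid |V| = 729
carve view 1 (along y, XZ-mask fill 34/81): 306 voxels remain
carve view 2 (along z, XY-mask fill 30/81): 109 voxels remain
carve view 3 (along x, YZ-mask fill 28/81): 37 voxels remain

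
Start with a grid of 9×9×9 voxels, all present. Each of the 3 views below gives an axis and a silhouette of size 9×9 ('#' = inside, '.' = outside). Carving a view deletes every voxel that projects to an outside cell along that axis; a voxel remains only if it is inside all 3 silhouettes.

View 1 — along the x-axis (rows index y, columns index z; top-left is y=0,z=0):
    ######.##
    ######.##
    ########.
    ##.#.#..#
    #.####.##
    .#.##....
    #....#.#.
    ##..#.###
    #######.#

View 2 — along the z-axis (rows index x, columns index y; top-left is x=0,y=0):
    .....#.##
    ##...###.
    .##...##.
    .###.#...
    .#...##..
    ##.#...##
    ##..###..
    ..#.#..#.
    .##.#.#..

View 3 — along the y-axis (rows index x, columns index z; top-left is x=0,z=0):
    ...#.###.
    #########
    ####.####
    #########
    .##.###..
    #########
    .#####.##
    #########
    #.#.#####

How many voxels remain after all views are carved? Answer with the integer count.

before carving: 729 voxels (9×9×9)
[1] x-view keeps 56 columns → grid now 504
[2] z-view keeps 36 columns → grid now 219
[3] y-view keeps 67 columns → grid now 189

189 voxels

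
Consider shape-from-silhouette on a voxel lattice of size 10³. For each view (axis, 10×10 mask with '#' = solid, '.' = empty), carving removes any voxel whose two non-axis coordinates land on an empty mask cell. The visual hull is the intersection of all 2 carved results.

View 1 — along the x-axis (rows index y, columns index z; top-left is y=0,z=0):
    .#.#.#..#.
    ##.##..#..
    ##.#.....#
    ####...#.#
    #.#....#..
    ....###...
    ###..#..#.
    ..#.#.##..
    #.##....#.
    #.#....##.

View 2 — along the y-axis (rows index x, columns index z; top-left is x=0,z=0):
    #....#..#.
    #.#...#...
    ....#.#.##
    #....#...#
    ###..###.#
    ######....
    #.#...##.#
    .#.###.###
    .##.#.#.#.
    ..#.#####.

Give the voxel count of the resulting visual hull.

|visual hull| = 203

start: 10×10×10 = 1000 voxels
V1 x: intersect with YZ mask (42 set) -- 420 left
V2 y: intersect with XZ mask (49 set) -- 203 left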